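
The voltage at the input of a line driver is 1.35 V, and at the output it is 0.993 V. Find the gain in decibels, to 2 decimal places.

For a voltage ratio, dB = 20·log₁₀(V₂/V₁).
20·log₁₀(0.993/1.35) = 20·log₁₀(0.7356) = -2.67 dB.

-2.67 dB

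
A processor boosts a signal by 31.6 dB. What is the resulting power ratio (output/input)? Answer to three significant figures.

1450

Power ratio = 10^(dB/10).
10^(31.6/10) = 10^(3.160) = 1450.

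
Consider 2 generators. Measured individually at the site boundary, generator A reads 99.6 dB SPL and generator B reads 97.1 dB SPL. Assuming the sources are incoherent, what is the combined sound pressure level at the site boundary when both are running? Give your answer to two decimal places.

101.54 dB SPL

Add the sources as powers (linear), then convert back to dB:
L_total = 10·log₁₀(10^(99.6/10) + 10^(97.1/10)) = 10·log₁₀(14249000000) = 101.54 dB SPL.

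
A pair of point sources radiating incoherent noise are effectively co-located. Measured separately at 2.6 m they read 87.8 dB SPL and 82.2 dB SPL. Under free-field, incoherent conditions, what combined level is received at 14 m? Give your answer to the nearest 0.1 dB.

Combined at 2.6 m: 10·log₁₀(10^(87.8/10)+10^(82.2/10)) = 88.86 dB SPL.
Then apply −20·log₁₀(14/2.6) = -14.62 dB → 74.2 dB SPL.

74.2 dB SPL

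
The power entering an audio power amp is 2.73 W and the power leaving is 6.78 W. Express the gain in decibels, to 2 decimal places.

Power is a power quantity, so gain = 10·log₁₀(P_out/P_in).
10·log₁₀(6.78/2.73) = 10·log₁₀(2.484) = 3.95 dB.

3.95 dB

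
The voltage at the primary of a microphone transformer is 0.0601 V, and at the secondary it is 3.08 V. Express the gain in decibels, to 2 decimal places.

34.19 dB

Voltage ratio → dB uses the 20·log₁₀ form:
20·log₁₀(3.08/0.0601) = 20·log₁₀(51.25) = 34.19 dB.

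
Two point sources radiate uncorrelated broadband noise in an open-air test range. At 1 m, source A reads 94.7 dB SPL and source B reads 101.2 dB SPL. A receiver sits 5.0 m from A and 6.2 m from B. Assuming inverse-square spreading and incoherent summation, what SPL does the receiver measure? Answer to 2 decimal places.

86.64 dB SPL

At the listener: L_A = 94.7 − 20·log₁₀(5.0) = 80.721 dB; L_B = 101.2 − 20·log₁₀(6.2) = 85.352 dB.
Combined: 10·log₁₀(10^(80.721/10)+10^(85.352/10)) = 86.64 dB SPL.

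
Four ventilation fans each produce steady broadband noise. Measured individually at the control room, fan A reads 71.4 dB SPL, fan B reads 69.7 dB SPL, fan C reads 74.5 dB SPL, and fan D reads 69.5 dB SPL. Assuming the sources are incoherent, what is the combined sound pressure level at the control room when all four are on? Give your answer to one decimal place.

Uncorrelated sources add in intensity (power), not in dB.
L_total = 10·log₁₀(10^(71.4/10) + 10^(69.7/10) + 10^(74.5/10) + 10^(69.5/10)) = 10·log₁₀(60230000) = 77.8 dB SPL.

77.8 dB SPL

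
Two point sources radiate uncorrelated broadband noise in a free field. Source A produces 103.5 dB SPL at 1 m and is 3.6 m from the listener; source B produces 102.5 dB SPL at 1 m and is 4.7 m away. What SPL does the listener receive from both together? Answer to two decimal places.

94.04 dB SPL

At the listener: L_A = 103.5 − 20·log₁₀(3.6) = 92.374 dB; L_B = 102.5 − 20·log₁₀(4.7) = 89.058 dB.
Combined: 10·log₁₀(10^(92.374/10)+10^(89.058/10)) = 94.04 dB SPL.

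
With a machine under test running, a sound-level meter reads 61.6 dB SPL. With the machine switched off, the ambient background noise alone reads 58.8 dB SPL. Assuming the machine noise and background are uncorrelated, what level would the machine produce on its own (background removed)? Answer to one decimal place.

Remove the background by subtracting linear intensities:
L_src = 10·log₁₀(10^(61.6/10) − 10^(58.8/10)) = 10·log₁₀(686900) = 58.4 dB SPL.

58.4 dB SPL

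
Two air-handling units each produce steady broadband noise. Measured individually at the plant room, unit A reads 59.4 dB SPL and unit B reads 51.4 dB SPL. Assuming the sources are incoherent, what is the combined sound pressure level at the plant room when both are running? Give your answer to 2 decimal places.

60.04 dB SPL

Uncorrelated sources add in intensity (power), not in dB.
L_total = 10·log₁₀(10^(59.4/10) + 10^(51.4/10)) = 10·log₁₀(1009000) = 60.04 dB SPL.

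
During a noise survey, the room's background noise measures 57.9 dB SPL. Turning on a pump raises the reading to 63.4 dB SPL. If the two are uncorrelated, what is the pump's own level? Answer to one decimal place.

Remove the background by subtracting linear intensities:
L_src = 10·log₁₀(10^(63.4/10) − 10^(57.9/10)) = 10·log₁₀(1571000) = 62.0 dB SPL.

62.0 dB SPL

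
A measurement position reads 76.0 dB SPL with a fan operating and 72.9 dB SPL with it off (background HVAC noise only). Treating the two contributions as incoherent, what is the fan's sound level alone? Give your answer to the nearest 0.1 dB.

Subtract intensities: L_src = 10·log₁₀(10^(L_total/10) − 10^(L_bg/10)).
L_src = 10·log₁₀(10^(76.0/10) − 10^(72.9/10)) = 10·log₁₀(20310000) = 73.1 dB SPL.

73.1 dB SPL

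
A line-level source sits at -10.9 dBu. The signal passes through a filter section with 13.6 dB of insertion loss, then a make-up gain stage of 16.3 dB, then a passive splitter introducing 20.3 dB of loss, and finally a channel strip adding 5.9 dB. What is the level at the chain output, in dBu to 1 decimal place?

Gain stages sum in dB:
-10.9 − 13.6 + 16.3 − 20.3 + 5.9 = -22.6 dBu.

-22.6 dBu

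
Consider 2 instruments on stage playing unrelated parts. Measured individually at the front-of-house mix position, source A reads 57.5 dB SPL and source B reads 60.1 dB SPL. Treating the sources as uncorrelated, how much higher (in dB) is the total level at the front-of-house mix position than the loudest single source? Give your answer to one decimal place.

1.9 dB

Uncorrelated sources add in intensity (power), not in dB.
L_total = 10·log₁₀(10^(57.5/10) + 10^(60.1/10)) = 62.00 dB SPL.
Excess over the loudest (60.1 dB): 62.00 − 60.1 = 1.9 dB.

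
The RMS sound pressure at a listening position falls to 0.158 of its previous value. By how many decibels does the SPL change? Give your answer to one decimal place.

-16.0 dB

Sound pressure is an amplitude quantity: ΔL = 20·log₁₀(p₂/p₁).
20·log₁₀(0.158) = -16.0 dB.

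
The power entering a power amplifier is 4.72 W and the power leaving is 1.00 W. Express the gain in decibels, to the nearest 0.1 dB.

-6.7 dB

For a power ratio, dB = 10·log₁₀(P₂/P₁).
10·log₁₀(1.00/4.72) = 10·log₁₀(0.2119) = -6.7 dB.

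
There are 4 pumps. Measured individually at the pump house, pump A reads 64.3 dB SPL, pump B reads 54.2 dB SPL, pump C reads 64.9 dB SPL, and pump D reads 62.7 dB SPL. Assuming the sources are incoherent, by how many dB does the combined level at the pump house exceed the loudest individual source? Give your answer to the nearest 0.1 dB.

4.1 dB

Incoherent sources sum as intensities:
L_total = 10·log₁₀(10^(64.3/10) + 10^(54.2/10) + 10^(64.9/10) + 10^(62.7/10)) = 68.98 dB SPL.
Excess over the loudest (64.9 dB): 68.98 − 64.9 = 4.1 dB.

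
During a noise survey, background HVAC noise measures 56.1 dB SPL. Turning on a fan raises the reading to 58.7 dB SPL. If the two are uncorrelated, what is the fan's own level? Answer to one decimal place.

55.2 dB SPL

Remove the background by subtracting linear intensities:
L_src = 10·log₁₀(10^(58.7/10) − 10^(56.1/10)) = 10·log₁₀(333900) = 55.2 dB SPL.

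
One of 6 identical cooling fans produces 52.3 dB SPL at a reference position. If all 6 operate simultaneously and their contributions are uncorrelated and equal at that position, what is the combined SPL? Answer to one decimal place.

6 equal incoherent sources raise the level by 10·log₁₀(6) = 7.78 dB.
L_total = 52.3 + 7.78 = 60.1 dB SPL.

60.1 dB SPL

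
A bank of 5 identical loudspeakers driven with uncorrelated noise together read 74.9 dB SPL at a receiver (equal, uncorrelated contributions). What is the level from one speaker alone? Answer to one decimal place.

5 equal incoherent sources add 10·log₁₀(5) = 6.99 dB over one source.
L_one = 74.9 − 6.99 = 67.9 dB SPL.

67.9 dB SPL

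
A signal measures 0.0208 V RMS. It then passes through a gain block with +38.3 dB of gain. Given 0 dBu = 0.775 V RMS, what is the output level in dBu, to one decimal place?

+6.9 dBu

Input level: 20·log₁₀(0.0208/0.775) = -31.42 dBu.
Output: -31.42 + 38.3 = +6.9 dBu.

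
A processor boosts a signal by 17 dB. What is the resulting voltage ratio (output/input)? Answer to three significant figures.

Voltage ratio = 10^(dB/20).
10^(17/20) = 10^(0.8500) = 7.08.

7.08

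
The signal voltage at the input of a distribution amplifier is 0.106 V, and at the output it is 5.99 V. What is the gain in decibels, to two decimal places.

35.04 dB

Voltage ratio → dB uses the 20·log₁₀ form:
20·log₁₀(5.99/0.106) = 20·log₁₀(56.51) = 35.04 dB.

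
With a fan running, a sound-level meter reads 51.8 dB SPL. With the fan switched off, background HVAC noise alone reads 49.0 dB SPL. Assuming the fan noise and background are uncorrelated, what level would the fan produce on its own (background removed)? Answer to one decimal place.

Remove the background by subtracting linear intensities:
L_src = 10·log₁₀(10^(51.8/10) − 10^(49.0/10)) = 10·log₁₀(71920) = 48.6 dB SPL.

48.6 dB SPL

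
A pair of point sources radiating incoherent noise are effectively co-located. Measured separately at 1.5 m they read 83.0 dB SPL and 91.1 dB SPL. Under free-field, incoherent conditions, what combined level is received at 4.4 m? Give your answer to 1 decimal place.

Combined at 1.5 m: 10·log₁₀(10^(83.0/10)+10^(91.1/10)) = 91.73 dB SPL.
Then apply −20·log₁₀(4.4/1.5) = -9.35 dB → 82.4 dB SPL.

82.4 dB SPL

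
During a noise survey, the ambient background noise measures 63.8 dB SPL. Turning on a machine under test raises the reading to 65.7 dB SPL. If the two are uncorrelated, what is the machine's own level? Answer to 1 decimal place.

Remove the background by subtracting linear intensities:
L_src = 10·log₁₀(10^(65.7/10) − 10^(63.8/10)) = 10·log₁₀(1317000) = 61.2 dB SPL.

61.2 dB SPL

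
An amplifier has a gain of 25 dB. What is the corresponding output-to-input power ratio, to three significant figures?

Power ratio = 10^(dB/10).
10^(25/10) = 10^(2.500) = 316.

316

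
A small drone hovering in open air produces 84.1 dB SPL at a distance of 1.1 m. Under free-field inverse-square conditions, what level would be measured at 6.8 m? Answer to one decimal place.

For a point source in a free field, ΔL = −20·log₁₀(d₂/d₁).
ΔL = −20·log₁₀(6.8/1.1) = -15.82 dB, so L₂ = 84.1 + (-15.82) = 68.3 dB SPL.

68.3 dB SPL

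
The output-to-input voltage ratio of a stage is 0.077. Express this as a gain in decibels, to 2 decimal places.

-22.27 dB

Voltage is an amplitude quantity, so gain = 20·log₁₀(V_out/V_in).
20·log₁₀(0.077) = -22.27 dB.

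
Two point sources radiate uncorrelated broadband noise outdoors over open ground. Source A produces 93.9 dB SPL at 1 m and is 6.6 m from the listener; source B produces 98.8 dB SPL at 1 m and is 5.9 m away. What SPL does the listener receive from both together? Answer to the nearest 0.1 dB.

84.4 dB SPL

At the listener: L_A = 93.9 − 20·log₁₀(6.6) = 77.51 dB; L_B = 98.8 − 20·log₁₀(5.9) = 83.38 dB.
Combined: 10·log₁₀(10^(77.51/10)+10^(83.38/10)) = 84.4 dB SPL.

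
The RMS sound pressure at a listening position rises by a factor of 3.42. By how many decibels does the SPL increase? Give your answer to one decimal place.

SPL change from a pressure ratio uses the 20·log₁₀ form:
20·log₁₀(3.42) = 10.7 dB.

10.7 dB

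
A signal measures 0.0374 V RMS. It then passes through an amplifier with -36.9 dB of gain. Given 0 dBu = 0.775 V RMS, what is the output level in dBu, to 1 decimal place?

Input level: 20·log₁₀(0.0374/0.775) = -26.33 dBu.
Output: -26.33 − 36.9 = -63.2 dBu.

-63.2 dBu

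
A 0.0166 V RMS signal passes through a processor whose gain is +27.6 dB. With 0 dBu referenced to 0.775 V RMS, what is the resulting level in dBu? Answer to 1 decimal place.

Input level: 20·log₁₀(0.0166/0.775) = -33.38 dBu.
Output: -33.38 + 27.6 = -5.8 dBu.

-5.8 dBu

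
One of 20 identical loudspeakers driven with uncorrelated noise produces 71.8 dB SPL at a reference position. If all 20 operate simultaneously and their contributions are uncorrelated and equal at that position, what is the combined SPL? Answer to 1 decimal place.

84.8 dB SPL

20 equal incoherent sources raise the level by 10·log₁₀(20) = 13.01 dB.
L_total = 71.8 + 13.01 = 84.8 dB SPL.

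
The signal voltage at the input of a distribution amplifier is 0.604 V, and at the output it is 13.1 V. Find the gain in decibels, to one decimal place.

26.7 dB

Voltage ratio → dB uses the 20·log₁₀ form:
20·log₁₀(13.1/0.604) = 20·log₁₀(21.69) = 26.7 dB.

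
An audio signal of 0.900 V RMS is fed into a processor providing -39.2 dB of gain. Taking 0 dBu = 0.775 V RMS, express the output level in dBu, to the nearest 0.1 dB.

Input level: 20·log₁₀(0.900/0.775) = 1.30 dBu.
Output: 1.30 − 39.2 = -37.9 dBu.

-37.9 dBu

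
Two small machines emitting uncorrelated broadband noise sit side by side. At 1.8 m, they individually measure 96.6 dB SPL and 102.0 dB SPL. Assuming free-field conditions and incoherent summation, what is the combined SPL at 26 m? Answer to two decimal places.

Combined at 1.8 m: 10·log₁₀(10^(96.6/10)+10^(102.0/10)) = 103.101 dB SPL.
Then apply −20·log₁₀(26/1.8) = -23.194 dB → 79.91 dB SPL.

79.91 dB SPL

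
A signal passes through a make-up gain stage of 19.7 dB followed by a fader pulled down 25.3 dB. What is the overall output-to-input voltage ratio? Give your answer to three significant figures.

0.525

Net gain = 19.7 + (−25.3) = -5.6 dB.
Voltage ratio = 10^(-5.6/20) = 0.525.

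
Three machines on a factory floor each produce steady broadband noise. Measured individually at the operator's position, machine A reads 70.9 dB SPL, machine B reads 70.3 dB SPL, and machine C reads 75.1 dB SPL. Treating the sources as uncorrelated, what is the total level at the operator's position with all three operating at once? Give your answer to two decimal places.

77.43 dB SPL

Uncorrelated sources add in intensity (power), not in dB.
L_total = 10·log₁₀(10^(70.9/10) + 10^(70.3/10) + 10^(75.1/10)) = 10·log₁₀(55380000) = 77.43 dB SPL.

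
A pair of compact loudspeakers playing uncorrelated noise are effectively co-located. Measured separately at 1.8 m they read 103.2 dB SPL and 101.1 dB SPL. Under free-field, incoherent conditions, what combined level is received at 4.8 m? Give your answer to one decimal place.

96.8 dB SPL

Combined at 1.8 m: 10·log₁₀(10^(103.2/10)+10^(101.1/10)) = 105.29 dB SPL.
Then apply −20·log₁₀(4.8/1.8) = -8.52 dB → 96.8 dB SPL.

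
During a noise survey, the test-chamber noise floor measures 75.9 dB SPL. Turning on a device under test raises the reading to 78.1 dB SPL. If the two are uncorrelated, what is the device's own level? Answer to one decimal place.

74.1 dB SPL

Remove the background by subtracting linear intensities:
L_src = 10·log₁₀(10^(78.1/10) − 10^(75.9/10)) = 10·log₁₀(25660000) = 74.1 dB SPL.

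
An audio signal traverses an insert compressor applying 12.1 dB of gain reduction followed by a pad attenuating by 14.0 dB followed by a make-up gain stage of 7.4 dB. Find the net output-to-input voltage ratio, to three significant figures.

0.116

Net gain = (−12.1) + (−14.0) + 7.4 = -18.7 dB.
Voltage ratio = 10^(-18.7/20) = 0.116.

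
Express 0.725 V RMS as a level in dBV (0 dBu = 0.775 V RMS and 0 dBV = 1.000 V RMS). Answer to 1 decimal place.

-2.8 dBV

dBV = 20·log₁₀(V / 1.000 V).
20·log₁₀(0.725/1.000) = -2.8 dBV.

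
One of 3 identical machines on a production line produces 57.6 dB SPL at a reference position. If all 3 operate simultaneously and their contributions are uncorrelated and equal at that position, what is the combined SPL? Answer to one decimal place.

3 equal incoherent sources raise the level by 10·log₁₀(3) = 4.77 dB.
L_total = 57.6 + 4.77 = 62.4 dB SPL.

62.4 dB SPL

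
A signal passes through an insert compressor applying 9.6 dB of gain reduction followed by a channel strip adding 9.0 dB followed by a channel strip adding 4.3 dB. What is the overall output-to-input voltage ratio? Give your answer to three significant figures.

1.53

Net gain = (−9.6) + 9.0 + 4.3 = 3.7 dB.
Voltage ratio = 10^(3.7/20) = 1.53.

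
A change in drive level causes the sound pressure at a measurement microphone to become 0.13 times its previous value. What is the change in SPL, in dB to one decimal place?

-17.7 dB

Sound pressure is an amplitude quantity: ΔL = 20·log₁₀(p₂/p₁).
20·log₁₀(0.13) = -17.7 dB.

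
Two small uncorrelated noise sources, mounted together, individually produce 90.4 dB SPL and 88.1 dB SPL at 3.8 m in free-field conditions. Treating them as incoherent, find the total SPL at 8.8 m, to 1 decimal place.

85.1 dB SPL

Combined at 3.8 m: 10·log₁₀(10^(90.4/10)+10^(88.1/10)) = 92.41 dB SPL.
Then apply −20·log₁₀(8.8/3.8) = -7.29 dB → 85.1 dB SPL.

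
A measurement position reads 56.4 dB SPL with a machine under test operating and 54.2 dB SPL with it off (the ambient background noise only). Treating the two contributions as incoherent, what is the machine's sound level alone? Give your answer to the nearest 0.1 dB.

Remove the background by subtracting linear intensities:
L_src = 10·log₁₀(10^(56.4/10) − 10^(54.2/10)) = 10·log₁₀(173500) = 52.4 dB SPL.

52.4 dB SPL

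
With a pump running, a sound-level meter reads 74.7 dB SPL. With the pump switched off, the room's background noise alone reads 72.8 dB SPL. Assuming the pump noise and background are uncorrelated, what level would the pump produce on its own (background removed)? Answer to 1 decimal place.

70.2 dB SPL

Background correction is a power subtraction:
L_src = 10·log₁₀(10^(74.7/10) − 10^(72.8/10)) = 10·log₁₀(10460000) = 70.2 dB SPL.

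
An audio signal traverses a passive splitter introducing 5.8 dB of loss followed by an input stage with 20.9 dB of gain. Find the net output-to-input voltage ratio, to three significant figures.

5.69

Net gain = (−5.8) + 20.9 = 15.1 dB.
Voltage ratio = 10^(15.1/20) = 5.69.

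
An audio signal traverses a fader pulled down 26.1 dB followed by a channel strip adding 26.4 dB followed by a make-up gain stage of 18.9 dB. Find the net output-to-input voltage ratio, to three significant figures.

9.12

Net gain = (−26.1) + 26.4 + 18.9 = 19.2 dB.
Voltage ratio = 10^(19.2/20) = 9.12.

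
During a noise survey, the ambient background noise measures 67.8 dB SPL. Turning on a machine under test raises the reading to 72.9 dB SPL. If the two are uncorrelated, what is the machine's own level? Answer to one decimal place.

71.3 dB SPL

Background correction is a power subtraction:
L_src = 10·log₁₀(10^(72.9/10) − 10^(67.8/10)) = 10·log₁₀(13470000) = 71.3 dB SPL.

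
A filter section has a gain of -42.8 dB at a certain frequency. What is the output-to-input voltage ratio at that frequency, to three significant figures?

Voltage ratio = 10^(dB/20).
10^(-42.8/20) = 10^(-2.140) = 0.00724.

0.00724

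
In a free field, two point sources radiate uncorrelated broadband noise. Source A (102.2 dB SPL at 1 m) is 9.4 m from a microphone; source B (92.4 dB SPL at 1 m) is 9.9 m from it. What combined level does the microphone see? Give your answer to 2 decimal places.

At the listener: L_A = 102.2 − 20·log₁₀(9.4) = 82.737 dB; L_B = 92.4 − 20·log₁₀(9.9) = 72.487 dB.
Combined: 10·log₁₀(10^(82.737/10)+10^(72.487/10)) = 83.13 dB SPL.

83.13 dB SPL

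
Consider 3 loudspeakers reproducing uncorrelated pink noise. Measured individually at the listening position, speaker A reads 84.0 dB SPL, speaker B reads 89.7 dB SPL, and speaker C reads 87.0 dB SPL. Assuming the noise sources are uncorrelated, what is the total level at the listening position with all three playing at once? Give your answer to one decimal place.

92.3 dB SPL

Incoherent sources sum as intensities:
L_total = 10·log₁₀(10^(84.0/10) + 10^(89.7/10) + 10^(87.0/10)) = 10·log₁₀(1686000000) = 92.3 dB SPL.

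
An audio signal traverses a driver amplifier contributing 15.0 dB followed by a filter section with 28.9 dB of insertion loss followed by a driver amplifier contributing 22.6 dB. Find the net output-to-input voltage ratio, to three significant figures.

2.72

Net gain = 15.0 + (−28.9) + 22.6 = 8.7 dB.
Voltage ratio = 10^(8.7/20) = 2.72.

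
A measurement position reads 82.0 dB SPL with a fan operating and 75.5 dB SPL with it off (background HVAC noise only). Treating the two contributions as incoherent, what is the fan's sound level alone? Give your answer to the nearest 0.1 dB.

Background correction is a power subtraction:
L_src = 10·log₁₀(10^(82.0/10) − 10^(75.5/10)) = 10·log₁₀(123000000) = 80.9 dB SPL.

80.9 dB SPL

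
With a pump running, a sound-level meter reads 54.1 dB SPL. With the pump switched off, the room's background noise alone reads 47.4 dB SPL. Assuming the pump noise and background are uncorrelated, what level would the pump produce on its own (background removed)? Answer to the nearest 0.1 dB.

53.1 dB SPL

Background correction is a power subtraction:
L_src = 10·log₁₀(10^(54.1/10) − 10^(47.4/10)) = 10·log₁₀(202100) = 53.1 dB SPL.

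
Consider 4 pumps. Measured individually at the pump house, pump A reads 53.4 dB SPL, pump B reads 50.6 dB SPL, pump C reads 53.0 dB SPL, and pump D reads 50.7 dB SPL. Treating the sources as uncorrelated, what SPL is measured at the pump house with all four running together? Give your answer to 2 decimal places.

Add the sources as powers (linear), then convert back to dB:
L_total = 10·log₁₀(10^(53.4/10) + 10^(50.6/10) + 10^(53.0/10) + 10^(50.7/10)) = 10·log₁₀(650600) = 58.13 dB SPL.

58.13 dB SPL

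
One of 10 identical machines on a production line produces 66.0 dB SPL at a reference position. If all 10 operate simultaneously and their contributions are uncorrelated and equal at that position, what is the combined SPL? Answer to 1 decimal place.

10 equal incoherent sources raise the level by 10·log₁₀(10) = 10.00 dB.
L_total = 66.0 + 10.00 = 76.0 dB SPL.

76.0 dB SPL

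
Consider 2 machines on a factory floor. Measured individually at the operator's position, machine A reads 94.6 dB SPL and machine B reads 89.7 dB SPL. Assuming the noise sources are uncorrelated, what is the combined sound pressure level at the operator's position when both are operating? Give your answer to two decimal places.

Incoherent sources sum as intensities:
L_total = 10·log₁₀(10^(94.6/10) + 10^(89.7/10)) = 10·log₁₀(3817000000) = 95.82 dB SPL.

95.82 dB SPL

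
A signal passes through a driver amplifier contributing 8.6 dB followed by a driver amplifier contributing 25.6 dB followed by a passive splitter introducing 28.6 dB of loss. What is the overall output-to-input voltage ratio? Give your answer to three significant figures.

1.91

Net gain = 8.6 + 25.6 + (−28.6) = 5.6 dB.
Voltage ratio = 10^(5.6/20) = 1.91.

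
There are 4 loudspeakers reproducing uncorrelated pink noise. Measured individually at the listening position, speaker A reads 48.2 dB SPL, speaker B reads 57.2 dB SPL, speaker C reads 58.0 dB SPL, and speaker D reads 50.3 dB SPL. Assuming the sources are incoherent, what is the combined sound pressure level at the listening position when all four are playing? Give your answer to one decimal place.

61.2 dB SPL

Incoherent sources sum as intensities:
L_total = 10·log₁₀(10^(48.2/10) + 10^(57.2/10) + 10^(58.0/10) + 10^(50.3/10)) = 10·log₁₀(1329000) = 61.2 dB SPL.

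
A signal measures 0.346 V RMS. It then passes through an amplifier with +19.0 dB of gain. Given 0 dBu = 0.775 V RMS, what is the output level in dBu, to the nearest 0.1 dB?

Input level: 20·log₁₀(0.346/0.775) = -7.00 dBu.
Output: -7.00 + 19.0 = +12.0 dBu.

+12.0 dBu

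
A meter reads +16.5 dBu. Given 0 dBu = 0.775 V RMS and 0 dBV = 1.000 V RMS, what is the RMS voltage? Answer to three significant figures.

V = 0.775 V × 10^(+16.5/20).
= 0.775 × 6.683 = 5.18 V.

5.18 V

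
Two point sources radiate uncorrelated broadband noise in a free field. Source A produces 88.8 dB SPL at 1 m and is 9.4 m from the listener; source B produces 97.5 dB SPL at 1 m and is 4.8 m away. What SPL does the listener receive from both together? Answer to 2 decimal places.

At the listener: L_A = 88.8 − 20·log₁₀(9.4) = 69.337 dB; L_B = 97.5 − 20·log₁₀(4.8) = 83.875 dB.
Combined: 10·log₁₀(10^(69.337/10)+10^(83.875/10)) = 84.03 dB SPL.

84.03 dB SPL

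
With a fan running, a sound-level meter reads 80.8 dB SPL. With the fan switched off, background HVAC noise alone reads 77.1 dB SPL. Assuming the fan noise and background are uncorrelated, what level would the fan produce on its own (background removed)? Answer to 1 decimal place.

Remove the background by subtracting linear intensities:
L_src = 10·log₁₀(10^(80.8/10) − 10^(77.1/10)) = 10·log₁₀(68940000) = 78.4 dB SPL.

78.4 dB SPL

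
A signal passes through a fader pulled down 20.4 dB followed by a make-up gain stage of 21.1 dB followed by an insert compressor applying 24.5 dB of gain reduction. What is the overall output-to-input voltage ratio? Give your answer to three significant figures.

0.0646

Net gain = (−20.4) + 21.1 + (−24.5) = -23.8 dB.
Voltage ratio = 10^(-23.8/20) = 0.0646.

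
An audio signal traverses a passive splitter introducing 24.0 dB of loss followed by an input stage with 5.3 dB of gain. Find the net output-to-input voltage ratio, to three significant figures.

Net gain = (−24.0) + 5.3 = -18.7 dB.
Voltage ratio = 10^(-18.7/20) = 0.116.

0.116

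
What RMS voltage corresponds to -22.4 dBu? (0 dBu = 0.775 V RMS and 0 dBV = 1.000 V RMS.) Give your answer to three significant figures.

V = 0.775 V × 10^(-22.4/20).
= 0.775 × 0.07586 = 0.0588 V.

0.0588 V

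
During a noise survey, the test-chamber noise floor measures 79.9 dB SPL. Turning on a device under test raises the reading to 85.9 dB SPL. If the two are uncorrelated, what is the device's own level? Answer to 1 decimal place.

84.6 dB SPL

Background correction is a power subtraction:
L_src = 10·log₁₀(10^(85.9/10) − 10^(79.9/10)) = 10·log₁₀(291300000) = 84.6 dB SPL.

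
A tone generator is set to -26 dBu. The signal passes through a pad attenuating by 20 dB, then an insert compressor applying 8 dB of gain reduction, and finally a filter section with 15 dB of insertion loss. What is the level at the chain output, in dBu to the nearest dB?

Cascaded gains and losses add directly in dB.
-26 − 20 − 8 − 15 = -69 dBu.

-69 dBu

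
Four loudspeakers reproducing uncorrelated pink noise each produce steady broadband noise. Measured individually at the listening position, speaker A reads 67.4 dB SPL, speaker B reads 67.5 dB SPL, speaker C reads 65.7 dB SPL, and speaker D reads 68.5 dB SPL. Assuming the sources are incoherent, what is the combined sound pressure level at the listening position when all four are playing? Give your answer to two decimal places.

Uncorrelated sources add in intensity (power), not in dB.
L_total = 10·log₁₀(10^(67.4/10) + 10^(67.5/10) + 10^(65.7/10) + 10^(68.5/10)) = 10·log₁₀(21910000) = 73.41 dB SPL.

73.41 dB SPL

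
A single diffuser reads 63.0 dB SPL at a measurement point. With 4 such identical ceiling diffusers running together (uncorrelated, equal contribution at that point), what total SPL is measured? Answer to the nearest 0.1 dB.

69.0 dB SPL

4 equal incoherent sources raise the level by 10·log₁₀(4) = 6.02 dB.
L_total = 63.0 + 6.02 = 69.0 dB SPL.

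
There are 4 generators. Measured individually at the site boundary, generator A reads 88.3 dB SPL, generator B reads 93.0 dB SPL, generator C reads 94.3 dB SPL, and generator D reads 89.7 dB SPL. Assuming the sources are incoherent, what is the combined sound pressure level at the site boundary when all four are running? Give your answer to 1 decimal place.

Incoherent sources sum as intensities:
L_total = 10·log₁₀(10^(88.3/10) + 10^(93.0/10) + 10^(94.3/10) + 10^(89.7/10)) = 10·log₁₀(6296000000) = 98.0 dB SPL.

98.0 dB SPL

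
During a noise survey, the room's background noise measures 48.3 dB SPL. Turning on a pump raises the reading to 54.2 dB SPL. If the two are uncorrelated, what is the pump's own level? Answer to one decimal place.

Remove the background by subtracting linear intensities:
L_src = 10·log₁₀(10^(54.2/10) − 10^(48.3/10)) = 10·log₁₀(195400) = 52.9 dB SPL.

52.9 dB SPL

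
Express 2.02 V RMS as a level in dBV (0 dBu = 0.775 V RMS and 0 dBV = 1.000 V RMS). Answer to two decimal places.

dBV = 20·log₁₀(V / 1.000 V).
20·log₁₀(2.02/1.000) = +6.11 dBV.

+6.11 dBV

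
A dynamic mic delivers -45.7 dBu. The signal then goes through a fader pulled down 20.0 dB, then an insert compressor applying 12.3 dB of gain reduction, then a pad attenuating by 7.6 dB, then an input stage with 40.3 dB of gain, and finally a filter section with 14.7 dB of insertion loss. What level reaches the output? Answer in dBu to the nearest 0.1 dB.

In dB, series stages simply add:
-45.7 − 20.0 − 12.3 − 7.6 + 40.3 − 14.7 = -60.0 dBu.

-60.0 dBu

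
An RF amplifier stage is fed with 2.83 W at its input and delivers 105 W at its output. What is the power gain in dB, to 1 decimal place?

15.7 dB

For a power ratio, dB = 10·log₁₀(P₂/P₁).
10·log₁₀(105/2.83) = 10·log₁₀(37.10) = 15.7 dB.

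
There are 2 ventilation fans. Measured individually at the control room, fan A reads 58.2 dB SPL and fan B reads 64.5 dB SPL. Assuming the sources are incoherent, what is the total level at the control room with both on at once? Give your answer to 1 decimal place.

65.4 dB SPL

Add the sources as powers (linear), then convert back to dB:
L_total = 10·log₁₀(10^(58.2/10) + 10^(64.5/10)) = 10·log₁₀(3479000) = 65.4 dB SPL.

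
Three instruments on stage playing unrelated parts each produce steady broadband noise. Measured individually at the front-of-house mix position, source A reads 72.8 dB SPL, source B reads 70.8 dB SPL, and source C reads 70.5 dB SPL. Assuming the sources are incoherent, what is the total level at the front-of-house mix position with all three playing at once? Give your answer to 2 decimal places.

Incoherent sources sum as intensities:
L_total = 10·log₁₀(10^(72.8/10) + 10^(70.8/10) + 10^(70.5/10)) = 10·log₁₀(42300000) = 76.26 dB SPL.

76.26 dB SPL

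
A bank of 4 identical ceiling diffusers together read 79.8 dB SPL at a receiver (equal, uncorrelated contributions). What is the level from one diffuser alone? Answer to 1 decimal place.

4 equal incoherent sources add 10·log₁₀(4) = 6.02 dB over one source.
L_one = 79.8 − 6.02 = 73.8 dB SPL.

73.8 dB SPL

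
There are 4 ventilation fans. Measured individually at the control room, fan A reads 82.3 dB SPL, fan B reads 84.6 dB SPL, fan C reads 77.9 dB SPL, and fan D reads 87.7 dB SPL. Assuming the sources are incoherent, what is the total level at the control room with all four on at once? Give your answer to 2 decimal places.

90.45 dB SPL

Uncorrelated sources add in intensity (power), not in dB.
L_total = 10·log₁₀(10^(82.3/10) + 10^(84.6/10) + 10^(77.9/10) + 10^(87.7/10)) = 10·log₁₀(1109000000) = 90.45 dB SPL.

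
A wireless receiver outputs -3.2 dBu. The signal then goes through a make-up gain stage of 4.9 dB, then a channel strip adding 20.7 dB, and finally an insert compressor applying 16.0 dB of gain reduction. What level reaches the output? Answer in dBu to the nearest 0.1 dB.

+6.4 dBu

Gain stages sum in dB:
-3.2 + 4.9 + 20.7 − 16.0 = +6.4 dBu.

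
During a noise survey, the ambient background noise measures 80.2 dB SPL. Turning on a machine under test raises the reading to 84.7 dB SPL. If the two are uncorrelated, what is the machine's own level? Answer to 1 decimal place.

Subtract intensities: L_src = 10·log₁₀(10^(L_total/10) − 10^(L_bg/10)).
L_src = 10·log₁₀(10^(84.7/10) − 10^(80.2/10)) = 10·log₁₀(190400000) = 82.8 dB SPL.

82.8 dB SPL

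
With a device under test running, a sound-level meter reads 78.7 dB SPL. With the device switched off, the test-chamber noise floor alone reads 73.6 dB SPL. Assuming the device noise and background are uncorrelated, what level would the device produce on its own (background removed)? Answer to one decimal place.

77.1 dB SPL

Subtract intensities: L_src = 10·log₁₀(10^(L_total/10) − 10^(L_bg/10)).
L_src = 10·log₁₀(10^(78.7/10) − 10^(73.6/10)) = 10·log₁₀(51220000) = 77.1 dB SPL.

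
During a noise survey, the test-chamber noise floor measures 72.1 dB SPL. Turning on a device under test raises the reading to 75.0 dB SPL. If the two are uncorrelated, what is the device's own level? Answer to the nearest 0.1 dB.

Subtract intensities: L_src = 10·log₁₀(10^(L_total/10) − 10^(L_bg/10)).
L_src = 10·log₁₀(10^(75.0/10) − 10^(72.1/10)) = 10·log₁₀(15400000) = 71.9 dB SPL.

71.9 dB SPL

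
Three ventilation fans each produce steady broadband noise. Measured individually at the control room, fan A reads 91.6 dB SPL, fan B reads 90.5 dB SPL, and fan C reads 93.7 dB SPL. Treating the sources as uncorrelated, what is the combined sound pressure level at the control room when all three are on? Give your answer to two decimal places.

96.91 dB SPL

Incoherent sources sum as intensities:
L_total = 10·log₁₀(10^(91.6/10) + 10^(90.5/10) + 10^(93.7/10)) = 10·log₁₀(4912000000) = 96.91 dB SPL.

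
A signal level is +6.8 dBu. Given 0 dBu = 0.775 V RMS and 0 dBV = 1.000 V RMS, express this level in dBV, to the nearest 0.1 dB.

The offset between the scales is 20·log₁₀(0.775/1.000) = −2.214 dB.
So dBV = +6.8 − 2.214 = +4.6 dBV.

+4.6 dBV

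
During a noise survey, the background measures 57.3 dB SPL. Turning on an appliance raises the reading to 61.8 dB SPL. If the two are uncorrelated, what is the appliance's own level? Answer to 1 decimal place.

59.9 dB SPL

Background correction is a power subtraction:
L_src = 10·log₁₀(10^(61.8/10) − 10^(57.3/10)) = 10·log₁₀(976500) = 59.9 dB SPL.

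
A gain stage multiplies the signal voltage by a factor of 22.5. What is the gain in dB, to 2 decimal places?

Voltage ratio → dB uses the 20·log₁₀ form:
20·log₁₀(22.5) = 27.04 dB.

27.04 dB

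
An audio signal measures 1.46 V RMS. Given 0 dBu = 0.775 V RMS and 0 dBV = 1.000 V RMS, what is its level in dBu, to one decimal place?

+5.5 dBu

dBu = 20·log₁₀(V / 0.775 V).
20·log₁₀(1.46/0.775) = +5.5 dBu.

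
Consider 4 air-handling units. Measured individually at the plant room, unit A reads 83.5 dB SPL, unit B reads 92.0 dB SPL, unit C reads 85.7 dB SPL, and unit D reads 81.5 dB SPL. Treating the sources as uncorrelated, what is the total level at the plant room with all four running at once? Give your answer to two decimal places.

93.66 dB SPL

Add the sources as powers (linear), then convert back to dB:
L_total = 10·log₁₀(10^(83.5/10) + 10^(92.0/10) + 10^(85.7/10) + 10^(81.5/10)) = 10·log₁₀(2322000000) = 93.66 dB SPL.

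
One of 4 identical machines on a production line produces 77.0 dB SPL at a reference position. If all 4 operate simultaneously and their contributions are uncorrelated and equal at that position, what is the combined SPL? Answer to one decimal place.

4 equal incoherent sources raise the level by 10·log₁₀(4) = 6.02 dB.
L_total = 77.0 + 6.02 = 83.0 dB SPL.

83.0 dB SPL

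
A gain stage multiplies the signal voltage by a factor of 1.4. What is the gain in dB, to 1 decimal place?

For a voltage ratio, dB = 20·log₁₀(V₂/V₁).
20·log₁₀(1.4) = 2.9 dB.

2.9 dB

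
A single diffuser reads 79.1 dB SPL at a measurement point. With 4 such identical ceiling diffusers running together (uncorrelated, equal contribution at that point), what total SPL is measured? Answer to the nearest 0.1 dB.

85.1 dB SPL

4 equal incoherent sources raise the level by 10·log₁₀(4) = 6.02 dB.
L_total = 79.1 + 6.02 = 85.1 dB SPL.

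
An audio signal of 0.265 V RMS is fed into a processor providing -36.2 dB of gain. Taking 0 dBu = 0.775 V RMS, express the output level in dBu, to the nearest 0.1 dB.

-45.5 dBu

Input level: 20·log₁₀(0.265/0.775) = -9.32 dBu.
Output: -9.32 − 36.2 = -45.5 dBu.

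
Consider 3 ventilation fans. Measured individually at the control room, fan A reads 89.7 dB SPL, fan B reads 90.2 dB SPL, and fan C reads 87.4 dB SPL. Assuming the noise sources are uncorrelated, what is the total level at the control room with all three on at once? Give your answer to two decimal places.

Uncorrelated sources add in intensity (power), not in dB.
L_total = 10·log₁₀(10^(89.7/10) + 10^(90.2/10) + 10^(87.4/10)) = 10·log₁₀(2530000000) = 94.03 dB SPL.

94.03 dB SPL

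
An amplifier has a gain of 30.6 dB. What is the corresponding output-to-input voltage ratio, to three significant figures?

33.9

Voltage ratio = 10^(dB/20).
10^(30.6/20) = 10^(1.530) = 33.9.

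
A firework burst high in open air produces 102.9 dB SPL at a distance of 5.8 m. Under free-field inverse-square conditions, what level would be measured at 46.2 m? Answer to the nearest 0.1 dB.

Free-field point source: level drops by 20·log₁₀ of the distance ratio.
ΔL = −20·log₁₀(46.2/5.8) = -18.02 dB, so L₂ = 102.9 + (-18.02) = 84.9 dB SPL.

84.9 dB SPL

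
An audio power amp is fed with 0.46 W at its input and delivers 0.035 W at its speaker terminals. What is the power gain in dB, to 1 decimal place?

Power ratio → dB uses the 10·log₁₀ form:
10·log₁₀(0.035/0.46) = 10·log₁₀(0.07609) = -11.2 dB.

-11.2 dB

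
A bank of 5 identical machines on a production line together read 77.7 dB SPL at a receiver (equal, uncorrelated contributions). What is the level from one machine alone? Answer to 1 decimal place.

5 equal incoherent sources add 10·log₁₀(5) = 6.99 dB over one source.
L_one = 77.7 − 6.99 = 70.7 dB SPL.

70.7 dB SPL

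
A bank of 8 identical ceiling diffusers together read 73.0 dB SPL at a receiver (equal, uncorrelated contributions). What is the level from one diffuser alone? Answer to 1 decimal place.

64.0 dB SPL

8 equal incoherent sources add 10·log₁₀(8) = 9.03 dB over one source.
L_one = 73.0 − 9.03 = 64.0 dB SPL.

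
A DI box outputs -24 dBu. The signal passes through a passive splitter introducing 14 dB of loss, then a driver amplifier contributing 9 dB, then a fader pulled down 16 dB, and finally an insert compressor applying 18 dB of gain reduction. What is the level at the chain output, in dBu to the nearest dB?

In dB, series stages simply add:
-24 − 14 + 9 − 16 − 18 = -63 dBu.

-63 dBu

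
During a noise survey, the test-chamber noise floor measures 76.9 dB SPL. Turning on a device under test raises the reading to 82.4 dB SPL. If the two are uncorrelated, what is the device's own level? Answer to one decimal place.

Remove the background by subtracting linear intensities:
L_src = 10·log₁₀(10^(82.4/10) − 10^(76.9/10)) = 10·log₁₀(124800000) = 81.0 dB SPL.

81.0 dB SPL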